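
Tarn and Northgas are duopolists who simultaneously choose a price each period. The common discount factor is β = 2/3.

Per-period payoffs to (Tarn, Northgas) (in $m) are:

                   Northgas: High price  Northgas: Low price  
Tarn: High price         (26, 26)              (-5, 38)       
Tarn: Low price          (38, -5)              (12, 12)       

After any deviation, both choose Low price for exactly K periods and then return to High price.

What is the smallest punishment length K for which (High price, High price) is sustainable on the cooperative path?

2

No profitable deviation requires (26−12)(β+…+β^K) ≥ 38−26, i.e. β+…+β^K ≥ 6/7 ≈ 0.8571.
With β = 2/3, the partial sums are K=1: 0.6667, K=2: 1.1111.
K = 2 is the first length at which the sum reaches 0.8571.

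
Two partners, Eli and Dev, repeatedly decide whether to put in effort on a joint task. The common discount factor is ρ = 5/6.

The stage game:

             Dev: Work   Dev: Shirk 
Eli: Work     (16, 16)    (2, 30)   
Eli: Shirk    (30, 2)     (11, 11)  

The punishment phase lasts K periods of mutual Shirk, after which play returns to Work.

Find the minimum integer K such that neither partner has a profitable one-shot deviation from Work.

5

IC: ρ(1−ρ^K)/(1−ρ) ≥ (30−16)/(16−11) = 14/5.
With ρ = 5/6: need 1 − ρ^K ≥ 14/5·(1−5/6)/(5/6), i.e. ρ^K ≤ 0.4400.
Since (5/6)^4 = 0.4823 and (5/6)^5 = 0.4019, the smallest such K is 5.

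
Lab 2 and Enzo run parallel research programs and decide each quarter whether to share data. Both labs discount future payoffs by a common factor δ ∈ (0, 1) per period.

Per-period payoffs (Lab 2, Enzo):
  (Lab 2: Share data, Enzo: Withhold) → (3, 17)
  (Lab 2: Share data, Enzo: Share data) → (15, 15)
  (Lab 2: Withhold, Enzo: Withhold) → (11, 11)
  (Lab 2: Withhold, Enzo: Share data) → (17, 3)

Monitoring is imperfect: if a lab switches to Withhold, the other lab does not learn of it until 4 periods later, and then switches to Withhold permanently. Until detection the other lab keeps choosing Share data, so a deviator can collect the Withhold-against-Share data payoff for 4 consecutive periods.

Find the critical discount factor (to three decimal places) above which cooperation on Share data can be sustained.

A deviator earns 17 for 4 periods, then 11 forever; cooperating earns 15 forever. Multiplying the IC by (1−δ):
15 ≥ 17(1−δ^4) + 11δ^4, so 6·δ^4 ≥ 2 and δ^4 ≥ 1/3.
δ ≥ (1/3)^(1/4) ≈ 0.760.

0.760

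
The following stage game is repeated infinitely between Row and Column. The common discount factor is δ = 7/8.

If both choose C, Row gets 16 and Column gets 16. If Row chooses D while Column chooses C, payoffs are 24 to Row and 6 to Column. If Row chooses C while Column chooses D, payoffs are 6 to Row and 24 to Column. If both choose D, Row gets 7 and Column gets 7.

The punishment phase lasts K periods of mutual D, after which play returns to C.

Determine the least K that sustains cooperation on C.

No profitable deviation requires (16−7)(δ+…+δ^K) ≥ 24−16, i.e. δ+…+δ^K ≥ 8/9 ≈ 0.8889.
With δ = 7/8, the partial sums are K=1: 0.8750, K=2: 1.6406.
K = 2 is the first length at which the sum reaches 0.8889.

2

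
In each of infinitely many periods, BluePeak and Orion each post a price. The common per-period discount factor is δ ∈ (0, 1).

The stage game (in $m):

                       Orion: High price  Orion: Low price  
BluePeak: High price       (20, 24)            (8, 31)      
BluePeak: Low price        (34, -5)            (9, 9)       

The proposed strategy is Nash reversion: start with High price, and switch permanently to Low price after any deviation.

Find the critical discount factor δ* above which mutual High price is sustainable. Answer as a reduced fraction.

14/25

BluePeak: cooperation gives 20 each period; deviation gives 34 once then 9 forever.
  20/(1−δ) ≥ 34 + 9δ/(1−δ) ⇒ δ ≥ 14/25.
Orion: cooperation gives 24 each period; deviation gives 31 once then 9 forever.
  δ ≥ 7/22.
Both must hold, so the binding constraint is BluePeak's: δ ≥ 14/25.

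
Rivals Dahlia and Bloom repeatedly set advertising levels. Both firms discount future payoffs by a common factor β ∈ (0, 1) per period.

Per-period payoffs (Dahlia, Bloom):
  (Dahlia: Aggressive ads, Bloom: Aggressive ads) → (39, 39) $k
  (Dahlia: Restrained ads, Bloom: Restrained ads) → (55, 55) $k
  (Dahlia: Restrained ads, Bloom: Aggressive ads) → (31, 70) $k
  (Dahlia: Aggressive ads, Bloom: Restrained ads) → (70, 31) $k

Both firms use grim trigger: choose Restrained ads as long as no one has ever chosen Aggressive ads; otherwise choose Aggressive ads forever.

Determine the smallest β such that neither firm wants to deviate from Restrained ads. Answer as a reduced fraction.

Under grim trigger the critical discount factor is (T−C)/(T−P) with T = 70, C = 55, P = 39.
β* = (70−55)/(70−39) = 15/31.

15/31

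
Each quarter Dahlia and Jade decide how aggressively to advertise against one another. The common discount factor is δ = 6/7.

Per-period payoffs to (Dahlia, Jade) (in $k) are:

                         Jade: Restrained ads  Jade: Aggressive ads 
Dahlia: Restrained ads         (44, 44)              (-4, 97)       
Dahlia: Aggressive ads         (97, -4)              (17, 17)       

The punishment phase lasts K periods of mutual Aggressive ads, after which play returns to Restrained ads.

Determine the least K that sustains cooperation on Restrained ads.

No profitable deviation requires (44−17)(δ+…+δ^K) ≥ 97−44, i.e. δ+…+δ^K ≥ 53/27 ≈ 1.9630.
With δ = 6/7, the partial sums are K=1: 0.8571, K=2: 1.5918, K=3: 2.2216.
K = 3 is the first length at which the sum reaches 1.9630.

3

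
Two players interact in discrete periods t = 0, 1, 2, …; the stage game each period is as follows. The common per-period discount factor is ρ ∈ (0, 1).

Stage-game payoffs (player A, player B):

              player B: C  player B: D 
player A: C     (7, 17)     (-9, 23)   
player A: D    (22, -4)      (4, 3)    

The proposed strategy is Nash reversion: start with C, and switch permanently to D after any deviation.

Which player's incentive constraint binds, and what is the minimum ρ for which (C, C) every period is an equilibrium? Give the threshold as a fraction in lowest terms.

player A; ρ ≥ 5/6

player A: cooperation gives 7 each period; deviation gives 22 once then 4 forever.
  7/(1−ρ) ≥ 22 + 4ρ/(1−ρ) ⇒ ρ ≥ 15/18 = 5/6.
player B: cooperation gives 17 each period; deviation gives 23 once then 3 forever.
  ρ ≥ 6/20 = 3/10.
Both must hold, so the binding constraint is player A's: ρ ≥ 5/6.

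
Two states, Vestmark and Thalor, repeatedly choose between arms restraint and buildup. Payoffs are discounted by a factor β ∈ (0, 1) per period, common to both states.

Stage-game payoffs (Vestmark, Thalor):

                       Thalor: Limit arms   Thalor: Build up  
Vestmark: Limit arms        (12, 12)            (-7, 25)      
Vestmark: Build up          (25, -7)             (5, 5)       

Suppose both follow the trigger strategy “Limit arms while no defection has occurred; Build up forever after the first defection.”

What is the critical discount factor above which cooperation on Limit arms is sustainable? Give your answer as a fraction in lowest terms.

13/20

Under grim trigger the critical discount factor is (T−C)/(T−P) with T = 25, C = 12, P = 5.
β* = (25−12)/(25−5) = 13/20.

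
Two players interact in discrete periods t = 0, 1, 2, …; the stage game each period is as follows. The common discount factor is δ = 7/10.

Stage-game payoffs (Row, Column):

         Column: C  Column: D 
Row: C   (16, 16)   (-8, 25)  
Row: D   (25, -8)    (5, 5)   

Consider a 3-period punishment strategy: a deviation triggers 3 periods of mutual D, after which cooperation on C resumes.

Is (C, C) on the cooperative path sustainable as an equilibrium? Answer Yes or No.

A one-shot deviation gives 25 now, then 5 for 3 periods, then back to 16.
Gain from deviating: (25−16) today; loss: (16−5) in each of the next 3 periods.
No-deviation condition: (16−5)(δ+…+δ^3) ≥ 25−16, i.e. δ+…+δ^3 ≥ 9/11.
At δ = 7/10: δ+…+δ^3 = 1.5330 ≥ 0.8182.
So cooperation is sustainable.

Yes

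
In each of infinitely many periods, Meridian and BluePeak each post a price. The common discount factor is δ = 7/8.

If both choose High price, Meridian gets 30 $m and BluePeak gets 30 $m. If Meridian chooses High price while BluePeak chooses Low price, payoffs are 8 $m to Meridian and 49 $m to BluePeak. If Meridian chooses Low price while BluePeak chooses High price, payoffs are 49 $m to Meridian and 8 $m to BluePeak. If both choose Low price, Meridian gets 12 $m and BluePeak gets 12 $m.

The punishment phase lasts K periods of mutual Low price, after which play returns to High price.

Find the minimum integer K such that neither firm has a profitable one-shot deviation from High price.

IC: δ(1−δ^K)/(1−δ) ≥ (49−30)/(30−12) = 19/18.
With δ = 7/8: need 1 − δ^K ≥ 19/18·(1−7/8)/(7/8), i.e. δ^K ≤ 0.8492.
Since (7/8)^1 = 0.8750 and (7/8)^2 = 0.7656, the smallest such K is 2.

2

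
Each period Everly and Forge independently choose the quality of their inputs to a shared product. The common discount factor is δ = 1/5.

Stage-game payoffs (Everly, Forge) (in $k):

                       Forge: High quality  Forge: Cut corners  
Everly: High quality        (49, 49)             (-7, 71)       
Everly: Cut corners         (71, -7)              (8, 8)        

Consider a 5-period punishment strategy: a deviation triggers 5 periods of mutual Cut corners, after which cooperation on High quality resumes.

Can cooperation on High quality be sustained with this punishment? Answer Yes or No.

No

Comparing payoff streams over the 6 periods until play realigns: cooperate → 49(1+δ+…+δ^5); deviate → 71 + 8(δ+…+δ^5).
Cooperation is sustained iff (49−8)(δ+…+δ^5) ≥ 71−49.
δ+…+δ^5 = 1/5·(1−(1/5)^5)/(1−1/5) = 0.2499, and (71−49)/(49−8) = 0.5366.
0.2499 < 0.5366, so cooperation is not sustainable.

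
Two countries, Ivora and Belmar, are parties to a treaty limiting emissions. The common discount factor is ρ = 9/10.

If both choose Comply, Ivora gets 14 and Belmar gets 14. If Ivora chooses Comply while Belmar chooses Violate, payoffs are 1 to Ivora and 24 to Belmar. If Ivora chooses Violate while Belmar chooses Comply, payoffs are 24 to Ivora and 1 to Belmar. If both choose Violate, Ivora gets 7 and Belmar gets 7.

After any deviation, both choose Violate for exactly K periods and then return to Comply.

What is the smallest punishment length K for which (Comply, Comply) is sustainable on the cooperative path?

Need Σ_{k=1}^{K} ρ^k ≥ (24−14)/(14−7) = 1.4286 at ρ = 9/10.
At K = 1 the sum is 0.9000 < 1.4286; at K = 2 it is 1.7100 ≥ 1.4286.
So the minimum punishment length is K = 2.

2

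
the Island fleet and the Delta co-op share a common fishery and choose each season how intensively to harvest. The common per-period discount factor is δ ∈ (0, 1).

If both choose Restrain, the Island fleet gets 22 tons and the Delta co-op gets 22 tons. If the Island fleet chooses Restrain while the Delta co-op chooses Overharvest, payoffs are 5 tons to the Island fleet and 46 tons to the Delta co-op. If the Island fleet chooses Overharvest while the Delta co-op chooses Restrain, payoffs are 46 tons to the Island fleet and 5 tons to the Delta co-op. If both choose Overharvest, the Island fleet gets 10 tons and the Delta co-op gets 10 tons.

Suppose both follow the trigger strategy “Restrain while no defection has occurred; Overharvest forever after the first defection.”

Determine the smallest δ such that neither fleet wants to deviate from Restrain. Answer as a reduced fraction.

Cooperation forever yields 22 each period: 22/(1−δ).
Deviating yields 46 once, then 10 forever: 46 + 10δ/(1−δ).
No profitable deviation requires 22/(1−δ) ≥ 46 + 10δ/(1−δ).
Multiplying by (1−δ): 22 ≥ 46(1−δ) + 10δ = 46 − 36δ.
So 36δ ≥ 24, i.e. δ ≥ 24/36 = 2/3.

2/3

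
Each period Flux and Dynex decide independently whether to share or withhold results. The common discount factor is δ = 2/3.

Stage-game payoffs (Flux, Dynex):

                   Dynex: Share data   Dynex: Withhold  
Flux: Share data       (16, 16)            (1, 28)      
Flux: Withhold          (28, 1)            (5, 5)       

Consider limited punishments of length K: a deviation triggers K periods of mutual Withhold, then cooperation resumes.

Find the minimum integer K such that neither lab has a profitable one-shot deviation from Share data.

IC: δ(1−δ^K)/(1−δ) ≥ (28−16)/(16−5) = 12/11.
With δ = 2/3: need 1 − δ^K ≥ 12/11·(1−2/3)/(2/3), i.e. δ^K ≤ 0.4545.
Since (2/3)^1 = 0.6667 and (2/3)^2 = 0.4444, the smallest such K is 2.

2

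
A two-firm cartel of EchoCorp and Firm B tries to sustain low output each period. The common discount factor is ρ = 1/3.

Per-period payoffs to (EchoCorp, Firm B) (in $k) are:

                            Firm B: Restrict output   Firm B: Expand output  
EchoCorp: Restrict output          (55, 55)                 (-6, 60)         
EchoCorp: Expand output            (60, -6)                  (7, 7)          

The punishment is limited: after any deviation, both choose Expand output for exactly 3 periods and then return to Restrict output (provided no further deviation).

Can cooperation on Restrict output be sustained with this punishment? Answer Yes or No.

Yes

A one-shot deviation gives 60 now, then 7 for 3 periods, then back to 55.
Gain from deviating: (60−55) today; loss: (55−7) in each of the next 3 periods.
No-deviation condition: (55−7)(ρ+…+ρ^3) ≥ 60−55, i.e. ρ+…+ρ^3 ≥ 5/48.
At ρ = 1/3: ρ+…+ρ^3 = 0.4815 ≥ 0.1042.
So cooperation is sustainable.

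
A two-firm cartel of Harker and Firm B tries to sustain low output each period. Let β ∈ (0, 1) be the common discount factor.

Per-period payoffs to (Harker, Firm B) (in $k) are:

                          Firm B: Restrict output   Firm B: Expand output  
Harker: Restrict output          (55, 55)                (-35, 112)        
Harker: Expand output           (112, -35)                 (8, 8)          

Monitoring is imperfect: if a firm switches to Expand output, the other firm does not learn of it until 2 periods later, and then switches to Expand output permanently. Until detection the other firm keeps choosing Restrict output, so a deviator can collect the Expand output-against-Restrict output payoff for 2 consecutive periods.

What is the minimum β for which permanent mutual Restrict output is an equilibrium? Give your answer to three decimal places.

0.740

A deviator earns 112 for 2 periods, then 8 forever; cooperating earns 55 forever. Multiplying the IC by (1−β):
55 ≥ 112(1−β^2) + 8β^2, so 104·β^2 ≥ 57 and β^2 ≥ 57/104.
β ≥ (57/104)^(1/2) ≈ 0.740.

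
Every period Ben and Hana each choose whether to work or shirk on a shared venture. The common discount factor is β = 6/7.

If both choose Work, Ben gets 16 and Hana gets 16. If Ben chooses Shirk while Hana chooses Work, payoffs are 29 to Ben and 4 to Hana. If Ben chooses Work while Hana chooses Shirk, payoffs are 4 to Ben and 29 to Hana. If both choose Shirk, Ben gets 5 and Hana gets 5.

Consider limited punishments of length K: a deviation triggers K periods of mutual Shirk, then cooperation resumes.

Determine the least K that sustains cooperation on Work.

2

Need Σ_{k=1}^{K} β^k ≥ (29−16)/(16−5) = 1.1818 at β = 6/7.
At K = 1 the sum is 0.8571 < 1.1818; at K = 2 it is 1.5918 ≥ 1.1818.
So the minimum punishment length is K = 2.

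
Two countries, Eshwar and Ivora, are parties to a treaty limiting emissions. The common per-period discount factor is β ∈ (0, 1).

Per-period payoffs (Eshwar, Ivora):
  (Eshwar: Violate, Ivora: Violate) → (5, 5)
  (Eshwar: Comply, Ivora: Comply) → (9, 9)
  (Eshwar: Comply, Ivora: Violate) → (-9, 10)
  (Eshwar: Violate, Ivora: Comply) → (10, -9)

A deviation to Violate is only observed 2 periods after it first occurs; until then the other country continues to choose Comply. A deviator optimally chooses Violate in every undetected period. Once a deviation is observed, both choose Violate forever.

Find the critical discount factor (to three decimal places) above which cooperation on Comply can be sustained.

0.447

The best deviation is to choose Violate for all 2 undetected periods, earning 10 each, then 5 forever once detected.
Deviation value: 10(1−β^2)/(1−β) + 5β^2/(1−β); cooperation value: 9/(1−β).
IC: 9 ≥ 10(1−β^2) + 5β^2 = 10 − 5β^2.
So β^2 ≥ 1/5, giving β ≥ (1/5)^(1/2) ≈ 0.447.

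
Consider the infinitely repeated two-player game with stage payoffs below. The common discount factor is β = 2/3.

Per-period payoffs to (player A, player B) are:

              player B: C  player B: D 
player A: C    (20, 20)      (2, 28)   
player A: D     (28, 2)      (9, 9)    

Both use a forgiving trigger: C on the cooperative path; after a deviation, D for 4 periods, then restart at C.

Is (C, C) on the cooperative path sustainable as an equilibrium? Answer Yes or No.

A one-shot deviation gives 28 now, then 9 for 4 periods, then back to 20.
Gain from deviating: (28−20) today; loss: (20−9) in each of the next 4 periods.
No-deviation condition: (20−9)(β+…+β^4) ≥ 28−20, i.e. β+…+β^4 ≥ 8/11.
At β = 2/3: β+…+β^4 = 1.6049 ≥ 0.7273.
So cooperation is sustainable.

Yes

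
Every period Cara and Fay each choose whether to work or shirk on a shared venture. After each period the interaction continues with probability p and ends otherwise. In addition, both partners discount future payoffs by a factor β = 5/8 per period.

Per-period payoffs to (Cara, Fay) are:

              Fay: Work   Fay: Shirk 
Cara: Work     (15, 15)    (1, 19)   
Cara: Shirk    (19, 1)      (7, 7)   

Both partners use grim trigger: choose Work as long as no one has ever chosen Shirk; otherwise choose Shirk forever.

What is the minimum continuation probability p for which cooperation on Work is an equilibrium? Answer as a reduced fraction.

8/15

With continuation probability p and discount β, the effective per-period discount factor is βp.
Grim-trigger IC: βp ≥ (19−15)/(19−7) = 1/3.
So p ≥ (1/3)/(5/8) = 8/15.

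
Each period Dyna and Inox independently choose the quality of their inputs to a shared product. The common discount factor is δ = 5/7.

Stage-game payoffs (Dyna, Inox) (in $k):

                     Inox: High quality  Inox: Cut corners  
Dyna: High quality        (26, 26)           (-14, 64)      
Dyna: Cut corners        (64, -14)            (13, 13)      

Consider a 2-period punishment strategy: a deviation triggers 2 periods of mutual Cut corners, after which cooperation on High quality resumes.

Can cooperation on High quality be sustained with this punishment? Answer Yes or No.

A one-shot deviation gives 64 now, then 13 for 2 periods, then back to 26.
Gain from deviating: (64−26) today; loss: (26−13) in each of the next 2 periods.
No-deviation condition: (26−13)(δ+…+δ^2) ≥ 64−26, i.e. δ+…+δ^2 ≥ 38/13.
At δ = 5/7: δ+…+δ^2 = 1.2245 < 2.9231.
So cooperation is not sustainable.

No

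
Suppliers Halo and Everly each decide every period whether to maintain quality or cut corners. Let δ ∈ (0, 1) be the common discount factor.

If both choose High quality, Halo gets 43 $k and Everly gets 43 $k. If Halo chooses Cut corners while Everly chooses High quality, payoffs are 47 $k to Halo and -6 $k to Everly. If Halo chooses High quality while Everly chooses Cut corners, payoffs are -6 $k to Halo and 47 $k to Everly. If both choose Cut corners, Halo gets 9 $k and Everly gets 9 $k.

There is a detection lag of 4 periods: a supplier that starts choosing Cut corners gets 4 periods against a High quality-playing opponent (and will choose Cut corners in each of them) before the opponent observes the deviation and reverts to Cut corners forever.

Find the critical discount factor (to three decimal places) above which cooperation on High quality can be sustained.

Deviating for the 4 undetected periods gains 47−43 = 4 per period over cooperation, then loses 43−9 = 34 per period forever once punishment starts.
Gain: 4(1 + δ + … + δ^3); loss: 34·δ^4/(1−δ).
No profitable deviation ⇔ 4(1−δ^4) ≤ 34·δ^4, i.e. δ^4 ≥ 4/(4+34) = 2/19.
Hence δ ≥ (2/19)^(1/4) ≈ 0.570.

0.570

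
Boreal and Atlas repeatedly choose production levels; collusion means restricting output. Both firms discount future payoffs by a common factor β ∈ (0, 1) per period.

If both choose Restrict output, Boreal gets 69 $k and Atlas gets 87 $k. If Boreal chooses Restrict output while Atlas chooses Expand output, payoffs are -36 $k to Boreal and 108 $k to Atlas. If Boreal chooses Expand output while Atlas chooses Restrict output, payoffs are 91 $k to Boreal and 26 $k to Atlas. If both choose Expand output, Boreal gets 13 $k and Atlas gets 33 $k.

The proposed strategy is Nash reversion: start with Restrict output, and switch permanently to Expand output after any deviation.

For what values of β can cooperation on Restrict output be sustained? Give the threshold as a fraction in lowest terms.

Boreal: cooperation gives 69 each period; deviation gives 91 once then 13 forever.
  69/(1−β) ≥ 91 + 13β/(1−β) ⇒ β ≥ 22/78 = 11/39.
Atlas: cooperation gives 87 each period; deviation gives 108 once then 33 forever.
  β ≥ 21/75 = 7/25.
Both must hold, so the binding constraint is Boreal's: β ≥ 11/39.

11/39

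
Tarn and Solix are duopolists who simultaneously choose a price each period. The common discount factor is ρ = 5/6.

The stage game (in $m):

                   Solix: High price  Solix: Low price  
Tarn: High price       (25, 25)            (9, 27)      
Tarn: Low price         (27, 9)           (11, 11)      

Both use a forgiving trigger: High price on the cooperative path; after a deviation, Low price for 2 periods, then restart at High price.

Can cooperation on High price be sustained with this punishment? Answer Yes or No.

Yes

A one-shot deviation gives 27 now, then 11 for 2 periods, then back to 25.
Gain from deviating: (27−25) today; loss: (25−11) in each of the next 2 periods.
No-deviation condition: (25−11)(ρ+…+ρ^2) ≥ 27−25, i.e. ρ+…+ρ^2 ≥ 1/7.
At ρ = 5/6: ρ+…+ρ^2 = 1.5278 ≥ 0.1429.
So cooperation is sustainable.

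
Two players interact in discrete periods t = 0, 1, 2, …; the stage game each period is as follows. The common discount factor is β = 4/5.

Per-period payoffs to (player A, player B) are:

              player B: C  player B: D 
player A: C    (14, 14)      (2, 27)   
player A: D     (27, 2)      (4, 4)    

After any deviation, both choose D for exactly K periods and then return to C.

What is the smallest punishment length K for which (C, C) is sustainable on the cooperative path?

IC: β(1−β^K)/(1−β) ≥ (27−14)/(14−4) = 13/10.
With β = 4/5: need 1 − β^K ≥ 13/10·(1−4/5)/(4/5), i.e. β^K ≤ 0.6750.
Since (4/5)^1 = 0.8000 and (4/5)^2 = 0.6400, the smallest such K is 2.

2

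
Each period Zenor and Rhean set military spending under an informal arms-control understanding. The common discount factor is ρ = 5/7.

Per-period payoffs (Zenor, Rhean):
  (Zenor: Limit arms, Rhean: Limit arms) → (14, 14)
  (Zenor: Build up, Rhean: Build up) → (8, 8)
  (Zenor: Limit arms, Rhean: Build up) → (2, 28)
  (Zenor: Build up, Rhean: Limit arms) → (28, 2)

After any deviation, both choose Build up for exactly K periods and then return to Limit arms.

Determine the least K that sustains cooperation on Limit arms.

9

No profitable deviation requires (14−8)(ρ+…+ρ^K) ≥ 28−14, i.e. ρ+…+ρ^K ≥ 7/3 ≈ 2.3333.
With ρ = 5/7, the partial sums are K=1: 0.7143, K=2: 1.2245, …, K=7: 2.2628, K=8: 2.3306, K=9: 2.3790.
K = 9 is the first length at which the sum reaches 2.3333.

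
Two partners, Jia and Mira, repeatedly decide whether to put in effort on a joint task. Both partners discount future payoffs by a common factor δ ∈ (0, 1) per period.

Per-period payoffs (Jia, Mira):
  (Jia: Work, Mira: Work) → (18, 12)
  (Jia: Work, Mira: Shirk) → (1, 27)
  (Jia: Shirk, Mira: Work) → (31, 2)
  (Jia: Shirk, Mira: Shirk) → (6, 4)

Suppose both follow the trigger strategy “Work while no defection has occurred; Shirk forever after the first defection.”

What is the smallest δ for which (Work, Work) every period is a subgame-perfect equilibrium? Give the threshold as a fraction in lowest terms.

For Jia: deviation gain 31−18 = 13, per-period punishment loss 18−6 = 12. IC gives δ ≥ 13/25.
For Mira: gain 15, loss 8 per period, so δ ≥ 15/23.
The tighter constraint is Mira's, so cooperation needs δ ≥ 15/23.

15/23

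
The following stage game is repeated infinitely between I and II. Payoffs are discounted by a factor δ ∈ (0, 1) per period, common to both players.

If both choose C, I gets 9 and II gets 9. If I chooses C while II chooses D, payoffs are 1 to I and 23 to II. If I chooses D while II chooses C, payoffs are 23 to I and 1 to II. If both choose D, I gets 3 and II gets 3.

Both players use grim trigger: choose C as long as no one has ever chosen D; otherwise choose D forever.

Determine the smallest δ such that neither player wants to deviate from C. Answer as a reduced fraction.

7/10

Cooperation forever yields 9 each period: 9/(1−δ).
Deviating yields 23 once, then 3 forever: 23 + 3δ/(1−δ).
No profitable deviation requires 9/(1−δ) ≥ 23 + 3δ/(1−δ).
Multiplying by (1−δ): 9 ≥ 23(1−δ) + 3δ = 23 − 20δ.
So 20δ ≥ 14, i.e. δ ≥ 14/20 = 7/10.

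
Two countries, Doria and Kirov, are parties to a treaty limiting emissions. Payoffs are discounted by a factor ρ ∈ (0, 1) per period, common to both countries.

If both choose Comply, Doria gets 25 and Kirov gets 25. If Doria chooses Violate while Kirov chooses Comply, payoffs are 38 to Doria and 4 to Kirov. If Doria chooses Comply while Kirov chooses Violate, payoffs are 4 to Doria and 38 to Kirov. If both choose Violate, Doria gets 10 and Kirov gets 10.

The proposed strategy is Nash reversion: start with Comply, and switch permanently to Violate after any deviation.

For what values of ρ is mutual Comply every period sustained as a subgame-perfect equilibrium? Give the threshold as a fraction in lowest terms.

Cooperation forever yields 25 each period: 25/(1−ρ).
Deviating yields 38 once, then 10 forever: 38 + 10ρ/(1−ρ).
No profitable deviation requires 25/(1−ρ) ≥ 38 + 10ρ/(1−ρ).
Multiplying by (1−ρ): 25 ≥ 38(1−ρ) + 10ρ = 38 − 28ρ.
So 28ρ ≥ 13, i.e. ρ ≥ 13/28.

13/28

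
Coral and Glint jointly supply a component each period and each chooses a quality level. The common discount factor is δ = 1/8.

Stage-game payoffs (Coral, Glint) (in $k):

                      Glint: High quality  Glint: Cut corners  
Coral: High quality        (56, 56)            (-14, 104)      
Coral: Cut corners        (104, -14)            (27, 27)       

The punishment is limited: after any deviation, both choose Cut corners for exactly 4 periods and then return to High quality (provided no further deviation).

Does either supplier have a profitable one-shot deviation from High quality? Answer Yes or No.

Comparing payoff streams over the 5 periods until play realigns: cooperate → 56(1+δ+…+δ^4); deviate → 104 + 27(δ+…+δ^4).
Cooperation is sustained iff (56−27)(δ+…+δ^4) ≥ 104−56.
δ+…+δ^4 = 1/8·(1−(1/8)^4)/(1−1/8) = 0.1428, and (104−56)/(56−27) = 1.6552.
0.1428 < 1.6552, so cooperation is not sustainable.

Yes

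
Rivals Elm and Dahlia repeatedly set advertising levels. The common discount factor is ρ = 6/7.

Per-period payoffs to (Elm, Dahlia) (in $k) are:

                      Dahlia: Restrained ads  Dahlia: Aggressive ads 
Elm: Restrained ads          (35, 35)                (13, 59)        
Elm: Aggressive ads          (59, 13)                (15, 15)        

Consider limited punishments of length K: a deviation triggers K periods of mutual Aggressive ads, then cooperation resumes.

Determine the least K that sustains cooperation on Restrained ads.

Need Σ_{k=1}^{K} ρ^k ≥ (59−35)/(35−15) = 1.2000 at ρ = 6/7.
At K = 1 the sum is 0.8571 < 1.2000; at K = 2 it is 1.5918 ≥ 1.2000.
So the minimum punishment length is K = 2.

2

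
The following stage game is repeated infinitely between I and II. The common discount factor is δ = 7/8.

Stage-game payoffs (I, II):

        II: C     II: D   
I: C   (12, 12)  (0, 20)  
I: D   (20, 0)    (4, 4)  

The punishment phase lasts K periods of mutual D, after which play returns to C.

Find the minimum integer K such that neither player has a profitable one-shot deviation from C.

2

Need Σ_{k=1}^{K} δ^k ≥ (20−12)/(12−4) = 1.0000 at δ = 7/8.
At K = 1 the sum is 0.8750 < 1.0000; at K = 2 it is 1.6406 ≥ 1.0000.
So the minimum punishment length is K = 2.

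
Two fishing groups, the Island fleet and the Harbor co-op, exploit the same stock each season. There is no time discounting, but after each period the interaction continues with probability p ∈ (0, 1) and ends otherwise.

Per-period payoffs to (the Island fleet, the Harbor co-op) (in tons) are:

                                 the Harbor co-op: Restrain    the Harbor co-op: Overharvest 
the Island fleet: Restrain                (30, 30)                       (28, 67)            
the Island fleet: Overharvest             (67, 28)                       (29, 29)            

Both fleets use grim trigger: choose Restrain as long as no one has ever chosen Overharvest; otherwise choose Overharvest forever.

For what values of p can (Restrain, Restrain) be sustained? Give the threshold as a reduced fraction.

With no time discounting, the continuation probability p plays the role of the discount factor.
Grim-trigger IC: 30/(1−p) ≥ 67 + 29p/(1−p) ⇒ p ≥ (67−30)/(67−29) = 37/38.

37/38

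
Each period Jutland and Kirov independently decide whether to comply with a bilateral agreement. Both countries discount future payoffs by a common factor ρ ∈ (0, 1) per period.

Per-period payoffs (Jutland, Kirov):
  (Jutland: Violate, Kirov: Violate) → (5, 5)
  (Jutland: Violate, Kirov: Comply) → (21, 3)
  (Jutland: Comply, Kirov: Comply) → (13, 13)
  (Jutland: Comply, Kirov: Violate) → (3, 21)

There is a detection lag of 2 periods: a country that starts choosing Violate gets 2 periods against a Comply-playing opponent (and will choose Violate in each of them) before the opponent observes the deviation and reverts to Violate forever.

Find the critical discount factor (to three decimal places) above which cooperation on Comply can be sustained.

0.707

A deviator earns 21 for 2 periods, then 5 forever; cooperating earns 13 forever. Multiplying the IC by (1−ρ):
13 ≥ 21(1−ρ^2) + 5ρ^2, so 16·ρ^2 ≥ 8 and ρ^2 ≥ 1/2.
ρ ≥ (1/2)^(1/2) ≈ 0.707.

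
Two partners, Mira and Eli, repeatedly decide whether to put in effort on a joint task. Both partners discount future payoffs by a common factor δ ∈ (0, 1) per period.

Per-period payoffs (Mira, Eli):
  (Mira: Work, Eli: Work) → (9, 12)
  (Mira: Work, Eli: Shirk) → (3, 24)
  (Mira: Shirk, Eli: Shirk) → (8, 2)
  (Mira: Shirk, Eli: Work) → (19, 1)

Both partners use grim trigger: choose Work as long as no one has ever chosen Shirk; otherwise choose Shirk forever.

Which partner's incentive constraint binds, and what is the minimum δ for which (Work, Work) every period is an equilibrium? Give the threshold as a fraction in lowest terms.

For Mira: deviation gain 19−9 = 10, per-period punishment loss 9−8 = 1. IC gives δ ≥ 10/11.
For Eli: gain 12, loss 10 per period, so δ ≥ 12/22 = 6/11.
The tighter constraint is Mira's, so cooperation needs δ ≥ 10/11.

Mira; δ ≥ 10/11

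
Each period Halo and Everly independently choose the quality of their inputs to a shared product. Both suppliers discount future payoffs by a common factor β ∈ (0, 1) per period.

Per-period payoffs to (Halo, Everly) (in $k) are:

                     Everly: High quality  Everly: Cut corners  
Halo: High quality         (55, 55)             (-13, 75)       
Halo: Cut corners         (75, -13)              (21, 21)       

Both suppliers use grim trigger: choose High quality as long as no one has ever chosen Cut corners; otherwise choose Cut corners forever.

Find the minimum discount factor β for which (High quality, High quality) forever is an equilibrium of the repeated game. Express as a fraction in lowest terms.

10/27

Cooperation forever yields 55 each period: 55/(1−β).
Deviating yields 75 once, then 21 forever: 75 + 21β/(1−β).
No profitable deviation requires 55/(1−β) ≥ 75 + 21β/(1−β).
Multiplying by (1−β): 55 ≥ 75(1−β) + 21β = 75 − 54β.
So 54β ≥ 20, i.e. β ≥ 20/54 = 10/27.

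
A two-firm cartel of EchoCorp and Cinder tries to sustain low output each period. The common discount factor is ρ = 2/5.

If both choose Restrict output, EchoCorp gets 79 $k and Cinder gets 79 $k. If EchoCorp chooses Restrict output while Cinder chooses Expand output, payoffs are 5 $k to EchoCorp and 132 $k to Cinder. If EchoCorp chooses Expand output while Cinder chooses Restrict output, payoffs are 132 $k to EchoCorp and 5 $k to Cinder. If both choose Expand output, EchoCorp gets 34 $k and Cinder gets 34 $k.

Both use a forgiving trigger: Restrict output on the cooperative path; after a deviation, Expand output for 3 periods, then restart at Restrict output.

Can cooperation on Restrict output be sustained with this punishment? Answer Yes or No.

No

A one-shot deviation gives 132 now, then 34 for 3 periods, then back to 79.
Gain from deviating: (132−79) today; loss: (79−34) in each of the next 3 periods.
No-deviation condition: (79−34)(ρ+…+ρ^3) ≥ 132−79, i.e. ρ+…+ρ^3 ≥ 53/45.
At ρ = 2/5: ρ+…+ρ^3 = 0.6240 < 1.1778.
So cooperation is not sustainable.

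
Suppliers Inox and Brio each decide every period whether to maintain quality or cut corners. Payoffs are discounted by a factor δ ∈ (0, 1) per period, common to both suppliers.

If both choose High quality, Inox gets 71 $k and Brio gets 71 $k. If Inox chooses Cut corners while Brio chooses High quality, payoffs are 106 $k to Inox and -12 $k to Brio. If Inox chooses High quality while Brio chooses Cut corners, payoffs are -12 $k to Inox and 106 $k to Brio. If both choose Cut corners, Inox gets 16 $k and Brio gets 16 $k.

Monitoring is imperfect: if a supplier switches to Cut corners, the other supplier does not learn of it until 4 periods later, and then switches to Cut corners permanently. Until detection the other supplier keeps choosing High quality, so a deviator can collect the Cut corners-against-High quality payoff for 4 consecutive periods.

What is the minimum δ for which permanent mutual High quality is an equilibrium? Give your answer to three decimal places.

A deviator earns 106 for 4 periods, then 16 forever; cooperating earns 71 forever. Multiplying the IC by (1−δ):
71 ≥ 106(1−δ^4) + 16δ^4, so 90·δ^4 ≥ 35 and δ^4 ≥ 7/18.
δ ≥ (7/18)^(1/4) ≈ 0.790.

0.790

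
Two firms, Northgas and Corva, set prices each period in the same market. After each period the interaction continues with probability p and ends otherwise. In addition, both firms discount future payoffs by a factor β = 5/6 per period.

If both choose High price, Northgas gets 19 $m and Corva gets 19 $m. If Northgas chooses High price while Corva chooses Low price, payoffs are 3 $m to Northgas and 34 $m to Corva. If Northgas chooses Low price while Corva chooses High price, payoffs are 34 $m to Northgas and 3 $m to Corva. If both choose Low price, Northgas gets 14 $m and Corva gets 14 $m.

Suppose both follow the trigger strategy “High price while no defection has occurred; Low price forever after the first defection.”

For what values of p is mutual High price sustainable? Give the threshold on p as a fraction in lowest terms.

With continuation probability p and discount β, the effective per-period discount factor is βp.
Grim-trigger IC: βp ≥ (34−19)/(34−14) = 3/4.
So p ≥ (3/4)/(5/6) = 9/10.

9/10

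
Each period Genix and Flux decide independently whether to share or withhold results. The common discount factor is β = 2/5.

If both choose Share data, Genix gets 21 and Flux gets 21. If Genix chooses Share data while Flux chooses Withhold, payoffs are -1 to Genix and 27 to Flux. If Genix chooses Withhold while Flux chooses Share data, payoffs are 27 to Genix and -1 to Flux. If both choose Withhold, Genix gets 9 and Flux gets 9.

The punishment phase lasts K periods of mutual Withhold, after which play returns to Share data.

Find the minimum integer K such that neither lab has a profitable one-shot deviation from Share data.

Need Σ_{k=1}^{K} β^k ≥ (27−21)/(21−9) = 0.5000 at β = 2/5.
At K = 1 the sum is 0.4000 < 0.5000; at K = 2 it is 0.5600 ≥ 0.5000.
So the minimum punishment length is K = 2.

2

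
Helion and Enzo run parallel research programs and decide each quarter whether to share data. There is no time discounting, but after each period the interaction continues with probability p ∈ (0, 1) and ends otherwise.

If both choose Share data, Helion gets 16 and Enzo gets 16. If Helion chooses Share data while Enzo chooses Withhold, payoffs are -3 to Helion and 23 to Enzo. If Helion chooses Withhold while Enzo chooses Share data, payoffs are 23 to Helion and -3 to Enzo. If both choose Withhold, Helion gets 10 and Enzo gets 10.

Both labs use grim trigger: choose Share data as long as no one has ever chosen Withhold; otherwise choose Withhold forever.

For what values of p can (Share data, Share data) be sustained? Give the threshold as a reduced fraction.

With no time discounting, the continuation probability p plays the role of the discount factor.
Grim-trigger IC: 16/(1−p) ≥ 23 + 10p/(1−p) ⇒ p ≥ (23−16)/(23−10) = 7/13.

7/13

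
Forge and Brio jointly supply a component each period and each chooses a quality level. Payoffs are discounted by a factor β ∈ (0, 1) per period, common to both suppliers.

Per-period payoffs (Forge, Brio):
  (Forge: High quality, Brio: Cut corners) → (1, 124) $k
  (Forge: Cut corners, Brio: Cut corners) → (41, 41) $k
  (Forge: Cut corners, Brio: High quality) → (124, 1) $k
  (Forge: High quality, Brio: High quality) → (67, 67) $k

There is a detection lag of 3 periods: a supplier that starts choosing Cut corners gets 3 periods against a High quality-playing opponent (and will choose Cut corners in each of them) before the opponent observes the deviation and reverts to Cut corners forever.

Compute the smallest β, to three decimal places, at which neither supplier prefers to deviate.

A deviator earns 124 for 3 periods, then 41 forever; cooperating earns 67 forever. Multiplying the IC by (1−β):
67 ≥ 124(1−β^3) + 41β^3, so 83·β^3 ≥ 57 and β^3 ≥ 57/83.
β ≥ (57/83)^(1/3) ≈ 0.882.

0.882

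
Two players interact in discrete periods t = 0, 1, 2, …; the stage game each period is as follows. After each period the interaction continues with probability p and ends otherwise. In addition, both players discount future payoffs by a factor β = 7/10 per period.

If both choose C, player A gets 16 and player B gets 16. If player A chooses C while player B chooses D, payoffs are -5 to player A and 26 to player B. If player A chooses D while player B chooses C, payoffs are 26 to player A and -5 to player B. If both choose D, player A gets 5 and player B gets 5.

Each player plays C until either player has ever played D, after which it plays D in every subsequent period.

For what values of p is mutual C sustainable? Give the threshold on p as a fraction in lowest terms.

Expected continuation weight on next period's payoff is β·p = 7/10·p, which plays the role of the discount factor.
Cooperation requires 7/10·p ≥ (26−16)/(26−5) = 10/21, hence p ≥ 100/147.

100/147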